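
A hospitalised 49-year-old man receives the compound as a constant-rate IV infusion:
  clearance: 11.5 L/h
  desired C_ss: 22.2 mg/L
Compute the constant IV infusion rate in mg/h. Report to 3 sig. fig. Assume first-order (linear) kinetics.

At steady state, infusion rate R₀ = Css × CL = 22.2 × 11.50 = 255.3 mg/h

255 mg/h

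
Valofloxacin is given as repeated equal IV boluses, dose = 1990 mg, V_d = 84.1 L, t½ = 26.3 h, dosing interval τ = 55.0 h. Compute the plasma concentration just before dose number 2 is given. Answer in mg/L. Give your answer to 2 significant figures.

C₀ per dose = Dose / Vd = 1990 / 84.1 = 23.66 mg/L
k = ln2 / t½ = 0.693147 / 26.3 = 0.02636 h⁻¹
Fraction remaining after one interval: r = e^(−kτ) = e^(−0.02636 × 55.0) = 0.2346
Before dose 2, 1 dose has been given (aged 1τ).
C_trough = C₀ × r = 23.66 × 0.2346 = 5.551 mg/L

5.6 mg/L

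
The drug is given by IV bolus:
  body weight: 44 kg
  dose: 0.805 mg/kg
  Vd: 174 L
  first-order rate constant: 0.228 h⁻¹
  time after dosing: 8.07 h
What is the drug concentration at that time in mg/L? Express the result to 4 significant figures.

0.03233 mg/L

Total dose = 0.805 × 44 = 35.42 mg
C₀ = Dose / Vd = 35.42 / 174 = 0.2036 mg/L
C = C₀ · e^(−k·t) = 0.2036 × e^(−0.2280 × 8.07)
  = 0.2036 × 0.1588 = 0.03233 mg/L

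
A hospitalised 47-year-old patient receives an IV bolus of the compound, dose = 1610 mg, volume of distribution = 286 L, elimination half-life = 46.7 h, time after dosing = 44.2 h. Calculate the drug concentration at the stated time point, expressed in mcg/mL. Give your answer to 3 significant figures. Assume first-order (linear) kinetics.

2.92 mcg/mL

C₀ = Dose / Vd = 1610 / 286 = 5.629 mg/L
k = ln2 / t½ = 0.693147 / 46.7 = 0.01484 h⁻¹
C = C₀ · e^(−k·t) = 5.629 × e^(−0.01484 × 44.2)
  = 5.629 × 0.5190 = 2.921 mg/L
(2.921 mg/L = 2.921 mcg/mL)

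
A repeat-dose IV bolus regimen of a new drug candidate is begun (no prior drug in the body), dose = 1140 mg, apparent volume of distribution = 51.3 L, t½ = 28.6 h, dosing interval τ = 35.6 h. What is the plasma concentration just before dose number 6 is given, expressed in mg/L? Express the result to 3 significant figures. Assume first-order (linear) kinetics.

C₀ per dose = Dose / Vd = 1140 / 51.3 = 22.22 mg/L
k = ln2 / t½ = 0.693147 / 28.6 = 0.02424 h⁻¹
Fraction remaining after one interval: r = e^(−kτ) = e^(−0.02424 × 35.6) = 0.4219
Before dose 6, 5 doses have been given (aged 1τ, 2τ, 3τ, 4τ, 5τ).
C_trough = C₀ × (r + r² + … + r^5) = C₀ × r(1−r^5)/(1−r)
        = 22.22 × 0.4219 × (1 − 0.01337) / (1 − 0.4219) = 16.00 mg/L

16.0 mg/L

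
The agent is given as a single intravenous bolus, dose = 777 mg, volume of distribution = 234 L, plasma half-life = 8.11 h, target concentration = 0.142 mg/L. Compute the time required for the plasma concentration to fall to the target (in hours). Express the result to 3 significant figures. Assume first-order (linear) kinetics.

36.9 h

C₀ = Dose / Vd = 777.0 / 234 = 3.321 mg/L
k = ln2 / t½ = 0.693147 / 8.11 = 0.08547 h⁻¹
t = ln(C₀ / C) / k = ln(3.321 / 0.142) / 0.08547
  = ln(23.39) / 0.08547 = 3.152 / 0.08547 = 36.88 h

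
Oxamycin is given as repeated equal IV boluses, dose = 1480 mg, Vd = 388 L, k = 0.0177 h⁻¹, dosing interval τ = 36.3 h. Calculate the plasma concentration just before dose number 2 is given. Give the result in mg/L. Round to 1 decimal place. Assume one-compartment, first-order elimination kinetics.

C₀ per dose = Dose / Vd = 1480 / 388 = 3.814 mg/L
Fraction remaining after one interval: r = e^(−kτ) = e^(−0.01770 × 36.3) = 0.5260
Before dose 2, 1 dose has been given (aged 1τ).
C_trough = C₀ × r = 3.814 × 0.5260 = 2.006 mg/L

2.0 mg/L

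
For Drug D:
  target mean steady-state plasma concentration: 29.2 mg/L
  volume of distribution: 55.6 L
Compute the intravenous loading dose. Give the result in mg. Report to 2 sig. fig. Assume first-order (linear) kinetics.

1600 mg

LD = Css × Vd = 29.2 × 55.6 = 1624 mg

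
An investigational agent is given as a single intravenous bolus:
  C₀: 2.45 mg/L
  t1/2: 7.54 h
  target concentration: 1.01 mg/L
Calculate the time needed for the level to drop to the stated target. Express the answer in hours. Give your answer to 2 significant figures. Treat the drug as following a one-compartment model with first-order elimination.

k = ln2 / t½ = 0.693147 / 7.54 = 0.09193 h⁻¹
t = ln(C₀ / C) / k = ln(2.450 / 1.01) / 0.09193
  = ln(2.426) / 0.09193 = 0.8862 / 0.09193 = 9.640 h

9.6 h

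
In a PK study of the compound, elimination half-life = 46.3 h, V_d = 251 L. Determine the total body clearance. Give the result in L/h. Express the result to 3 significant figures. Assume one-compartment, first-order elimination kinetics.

k = ln2 / t½ = 0.693147 / 46.3 = 0.01497 h⁻¹
CL = k × Vd = 0.01497 × 251 = 3.757 L/h

3.76 L/h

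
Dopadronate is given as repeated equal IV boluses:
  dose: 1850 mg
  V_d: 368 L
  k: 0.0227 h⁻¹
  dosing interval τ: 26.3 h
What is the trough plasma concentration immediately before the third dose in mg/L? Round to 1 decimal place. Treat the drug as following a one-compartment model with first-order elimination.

4.3 mg/L

C₀ per dose = Dose / Vd = 1850 / 368 = 5.027 mg/L
Fraction remaining after one interval: r = e^(−kτ) = e^(−0.02270 × 26.3) = 0.5505
Before dose 3, 2 doses have been given (aged 1τ, 2τ).
C_trough = C₀ × (r + r²) = 5.027 × (0.5505 + 0.3031) = 4.291 mg/L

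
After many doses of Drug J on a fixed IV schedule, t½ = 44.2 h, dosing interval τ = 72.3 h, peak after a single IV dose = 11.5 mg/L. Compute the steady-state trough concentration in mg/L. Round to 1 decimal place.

5.5 mg/L

k = ln2 / t½ = 0.693147 / 44.2 = 0.01568 h⁻¹
e^(−kτ) = e^(−0.01568 × 72.3) = 0.3219
Accumulation ratio R = 1 / (1 − e^(−kτ)) = 1 / (1 − 0.3219) = 1.475
Steady-state trough = C₀ × R × e^(−kτ) = 11.5 × 1.475 × 0.3219 = 5.460 mg/L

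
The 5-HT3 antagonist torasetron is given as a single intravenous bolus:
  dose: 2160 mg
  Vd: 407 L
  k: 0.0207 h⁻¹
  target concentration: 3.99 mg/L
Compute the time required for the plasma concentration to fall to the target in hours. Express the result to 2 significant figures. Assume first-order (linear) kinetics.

14 h

C₀ = Dose / Vd = 2160 / 407 = 5.307 mg/L
t = ln(C₀ / C) / k = ln(5.307 / 3.99) / 0.02070
  = ln(1.330) / 0.02070 = 0.2852 / 0.02070 = 13.78 h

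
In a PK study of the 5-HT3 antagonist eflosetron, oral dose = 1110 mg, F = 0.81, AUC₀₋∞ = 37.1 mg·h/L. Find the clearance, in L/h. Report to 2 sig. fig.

24 L/h

CL = F·Dose / AUC = 0.81 × 1110 / 37.1 = 24.23 L/h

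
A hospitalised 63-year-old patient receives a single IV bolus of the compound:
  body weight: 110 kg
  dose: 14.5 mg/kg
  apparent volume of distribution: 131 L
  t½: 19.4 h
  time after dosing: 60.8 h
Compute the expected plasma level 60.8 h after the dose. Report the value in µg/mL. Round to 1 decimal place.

Total dose = 14.5 × 110 = 1595 mg
C₀ = Dose / Vd = 1595 / 131 = 12.18 mg/L
k = ln2 / t½ = 0.693147 / 19.4 = 0.03573 h⁻¹
C = C₀ · e^(−k·t) = 12.18 × e^(−0.03573 × 60.8)
  = 12.18 × 0.1139 = 1.387 mg/L
(1.387 mg/L = 1.387 µg/mL)

1.4 µg/mL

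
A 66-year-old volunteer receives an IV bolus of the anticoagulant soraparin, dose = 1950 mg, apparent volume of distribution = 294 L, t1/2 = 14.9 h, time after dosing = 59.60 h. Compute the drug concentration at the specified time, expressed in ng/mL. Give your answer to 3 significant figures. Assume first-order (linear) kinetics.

415 ng/mL

C₀ = Dose / Vd = 1950 / 294 = 6.633 mg/L
k = ln2 / t½ = 0.693147 / 14.9 = 0.04652 h⁻¹
t / t½ = 59.60 / 14.9 = 4 half-lives
C = C₀ × (1/2)^4 = 6.633 × 0.06250 = 0.4146 mg/L
Convert: 0.4146 mg/L × 1000 = 414.6 ng/mL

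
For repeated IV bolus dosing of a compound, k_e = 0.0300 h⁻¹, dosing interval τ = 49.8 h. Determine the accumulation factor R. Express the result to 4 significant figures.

e^(−kτ) = e^(−0.03000 × 49.8) = 0.2245
Accumulation ratio R = 1 / (1 − e^(−kτ)) = 1 / (1 − 0.2245) = 1.289

1.289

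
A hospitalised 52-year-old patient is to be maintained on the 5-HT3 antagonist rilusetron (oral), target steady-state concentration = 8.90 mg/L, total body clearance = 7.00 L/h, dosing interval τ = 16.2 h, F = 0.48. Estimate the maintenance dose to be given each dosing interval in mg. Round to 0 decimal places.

At steady state, F × (Dose/τ) = Css × CL.
Dose = Css × CL × τ / F = 8.90 × 7.000 × 16.2 / 0.48 = 2103 mg

2103 mg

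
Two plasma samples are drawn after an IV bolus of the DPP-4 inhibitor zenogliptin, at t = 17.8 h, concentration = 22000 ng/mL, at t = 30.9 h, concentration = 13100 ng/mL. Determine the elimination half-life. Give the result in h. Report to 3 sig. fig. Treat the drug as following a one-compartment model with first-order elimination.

17.5 h

k = ln(C₁/C₂) / (t₂ − t₁) = ln(22000/13100) / (30.9 − 17.8)
  = 0.5184 / 13.10 = 0.03957 h⁻¹
t½ = ln2 / k = 0.693147 / 0.03957 = 17.52 h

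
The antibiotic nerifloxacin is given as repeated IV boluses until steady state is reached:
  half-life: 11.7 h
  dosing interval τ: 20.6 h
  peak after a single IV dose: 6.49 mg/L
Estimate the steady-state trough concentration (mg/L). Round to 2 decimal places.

k = ln2 / t½ = 0.693147 / 11.7 = 0.05924 h⁻¹
e^(−kτ) = e^(−0.05924 × 20.6) = 0.2951
Accumulation ratio R = 1 / (1 − e^(−kτ)) = 1 / (1 − 0.2951) = 1.419
Steady-state trough = C₀ × R × e^(−kτ) = 6.49 × 1.419 × 0.2951 = 2.718 mg/L

2.72 mg/L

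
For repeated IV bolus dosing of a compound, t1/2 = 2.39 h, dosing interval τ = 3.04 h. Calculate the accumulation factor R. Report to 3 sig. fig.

k = ln2 / t½ = 0.693147 / 2.39 = 0.2900 h⁻¹
e^(−kτ) = e^(−0.2900 × 3.04) = 0.4141
Accumulation ratio R = 1 / (1 − e^(−kτ)) = 1 / (1 − 0.4141) = 1.707

1.71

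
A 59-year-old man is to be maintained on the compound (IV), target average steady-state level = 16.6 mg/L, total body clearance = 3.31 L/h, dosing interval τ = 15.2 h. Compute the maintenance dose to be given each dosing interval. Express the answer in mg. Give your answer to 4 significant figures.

835.2 mg

At steady state, Dose/τ = Css × CL.
Dose = Css × CL × τ = 16.6 × 3.310 × 15.2 = 835.2 mg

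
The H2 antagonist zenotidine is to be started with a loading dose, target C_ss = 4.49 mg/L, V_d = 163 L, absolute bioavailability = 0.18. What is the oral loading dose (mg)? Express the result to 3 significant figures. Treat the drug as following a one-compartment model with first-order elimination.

LD = Css × Vd / F = 4.49 × 163 / 0.18 = 4066 mg

4070 mg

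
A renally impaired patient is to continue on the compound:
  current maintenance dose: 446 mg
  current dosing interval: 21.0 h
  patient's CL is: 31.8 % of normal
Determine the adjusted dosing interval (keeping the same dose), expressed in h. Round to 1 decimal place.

To keep the same average steady-state level, dosing rate must scale with clearance.
CL ratio = 31.8 / 100 = 0.3180
New interval (same dose) = 21.0 / 0.3180 = 66.04 h

66.0 h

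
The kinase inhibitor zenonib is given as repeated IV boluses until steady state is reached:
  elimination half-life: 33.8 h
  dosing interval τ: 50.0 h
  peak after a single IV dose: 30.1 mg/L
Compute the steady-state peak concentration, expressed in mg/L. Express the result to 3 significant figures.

46.9 mg/L

k = ln2 / t½ = 0.693147 / 33.8 = 0.02051 h⁻¹
e^(−kτ) = e^(−0.02051 × 50.0) = 0.3586
Accumulation ratio R = 1 / (1 − e^(−kτ)) = 1 / (1 − 0.3586) = 1.559
Steady-state peak = C₀ × R = 30.1 × 1.559 = 46.93 mg/L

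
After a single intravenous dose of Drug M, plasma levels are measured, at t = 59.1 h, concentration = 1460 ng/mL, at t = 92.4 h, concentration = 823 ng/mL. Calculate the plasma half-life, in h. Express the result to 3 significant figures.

40.3 h

k = ln(C₁/C₂) / (t₂ − t₁) = ln(1460/823) / (92.4 − 59.1)
  = 0.5732 / 33.30 = 0.01721 h⁻¹
t½ = ln2 / k = 0.693147 / 0.01721 = 40.28 h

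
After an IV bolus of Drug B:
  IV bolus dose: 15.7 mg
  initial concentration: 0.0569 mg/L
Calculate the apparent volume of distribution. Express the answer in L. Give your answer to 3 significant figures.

Vd = Dose / C₀ = 15.70 / 0.0569 = 275.9 L

276 L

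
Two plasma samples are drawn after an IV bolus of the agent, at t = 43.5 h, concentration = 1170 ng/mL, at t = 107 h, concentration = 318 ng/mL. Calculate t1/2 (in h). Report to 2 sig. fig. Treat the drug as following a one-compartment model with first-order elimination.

34 h

k = ln(C₁/C₂) / (t₂ − t₁) = ln(1170/318) / (107 − 43.5)
  = 1.303 / 63.50 = 0.02052 h⁻¹
t½ = ln2 / k = 0.693147 / 0.02052 = 33.78 h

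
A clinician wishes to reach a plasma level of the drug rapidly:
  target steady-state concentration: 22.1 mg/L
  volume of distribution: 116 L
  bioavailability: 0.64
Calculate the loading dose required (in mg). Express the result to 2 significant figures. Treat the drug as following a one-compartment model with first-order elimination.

LD = Css × Vd / F = 22.1 × 116 / 0.64 = 4006 mg

4000 mg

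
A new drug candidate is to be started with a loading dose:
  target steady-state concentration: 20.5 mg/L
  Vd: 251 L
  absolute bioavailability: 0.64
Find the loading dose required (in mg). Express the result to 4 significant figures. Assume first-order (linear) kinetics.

LD = Css × Vd / F = 20.5 × 251 / 0.64 = 8040 mg

8040 mg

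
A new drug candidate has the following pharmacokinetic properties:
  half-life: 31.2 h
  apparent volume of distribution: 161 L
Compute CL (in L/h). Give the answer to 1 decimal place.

3.6 L/h

k = ln2 / t½ = 0.693147 / 31.2 = 0.02222 h⁻¹
CL = k × Vd = 0.02222 × 161 = 3.577 L/h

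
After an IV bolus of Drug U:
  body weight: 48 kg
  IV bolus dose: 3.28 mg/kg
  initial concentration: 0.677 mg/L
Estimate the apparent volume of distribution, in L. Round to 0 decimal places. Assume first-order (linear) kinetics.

Dose = 3.28 × 48 = 157.4 mg
Vd = Dose / C₀ = 157.4 / 0.677 = 232.5 L

233 L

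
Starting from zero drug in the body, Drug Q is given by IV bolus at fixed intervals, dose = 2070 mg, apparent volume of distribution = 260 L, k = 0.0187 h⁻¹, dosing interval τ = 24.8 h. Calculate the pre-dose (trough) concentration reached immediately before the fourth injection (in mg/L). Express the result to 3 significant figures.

10.1 mg/L

C₀ per dose = Dose / Vd = 2070 / 260 = 7.962 mg/L
Fraction remaining after one interval: r = e^(−kτ) = e^(−0.01870 × 24.8) = 0.6289
Before dose 4, 3 doses have been given (aged 1τ, 2τ, 3τ).
C_trough = C₀ × (r + r² + … + r^3) = C₀ × r(1−r^3)/(1−r)
        = 7.962 × 0.6289 × (1 − 0.2487) / (1 − 0.6289) = 10.14 mg/L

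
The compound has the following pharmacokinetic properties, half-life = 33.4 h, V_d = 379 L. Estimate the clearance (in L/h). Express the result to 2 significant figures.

7.9 L/h

k = ln2 / t½ = 0.693147 / 33.4 = 0.02075 h⁻¹
CL = k × Vd = 0.02075 × 379 = 7.864 L/h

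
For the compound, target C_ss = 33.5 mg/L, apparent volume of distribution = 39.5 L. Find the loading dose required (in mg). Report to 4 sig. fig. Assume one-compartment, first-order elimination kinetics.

1323 mg

LD = Css × Vd = 33.5 × 39.5 = 1323 mg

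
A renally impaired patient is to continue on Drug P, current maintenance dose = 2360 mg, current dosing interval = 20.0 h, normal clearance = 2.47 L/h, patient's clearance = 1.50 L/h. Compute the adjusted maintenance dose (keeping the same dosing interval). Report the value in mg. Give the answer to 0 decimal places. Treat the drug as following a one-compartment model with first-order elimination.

1433 mg

To keep the same average steady-state level, dosing rate must scale with clearance.
CL ratio = 1.50 / 2.47 = 0.6073
New dose (same interval) = 2360 × 0.6073 = 1433 mg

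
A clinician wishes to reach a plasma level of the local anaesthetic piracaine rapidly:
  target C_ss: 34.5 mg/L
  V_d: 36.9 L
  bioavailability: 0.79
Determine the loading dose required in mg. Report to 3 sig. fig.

LD = Css × Vd / F = 34.5 × 36.9 / 0.79 = 1611 mg

1610 mg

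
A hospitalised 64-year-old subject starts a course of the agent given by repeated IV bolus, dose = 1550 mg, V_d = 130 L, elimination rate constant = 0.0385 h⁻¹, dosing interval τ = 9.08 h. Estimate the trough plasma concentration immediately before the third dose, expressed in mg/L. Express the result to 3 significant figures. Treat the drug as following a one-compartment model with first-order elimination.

C₀ per dose = Dose / Vd = 1550 / 130 = 11.92 mg/L
Fraction remaining after one interval: r = e^(−kτ) = e^(−0.03850 × 9.08) = 0.7050
Before dose 3, 2 doses have been given (aged 1τ, 2τ).
C_trough = C₀ × (r + r²) = 11.92 × (0.7050 + 0.4970) = 14.33 mg/L

14.3 mg/L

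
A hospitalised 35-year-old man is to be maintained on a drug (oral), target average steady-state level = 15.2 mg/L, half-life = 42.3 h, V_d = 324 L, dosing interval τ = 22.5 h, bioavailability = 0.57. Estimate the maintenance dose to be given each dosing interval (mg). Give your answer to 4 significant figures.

3186 mg

k = ln2 / t½ = 0.693147 / 42.3 = 0.01639 h⁻¹
CL = k × Vd = 0.01639 × 324 = 5.310 L/h
At steady state, F × (Dose/τ) = Css × CL.
Dose = Css × CL × τ / F = 15.2 × 5.310 × 22.5 / 0.57 = 3186 mg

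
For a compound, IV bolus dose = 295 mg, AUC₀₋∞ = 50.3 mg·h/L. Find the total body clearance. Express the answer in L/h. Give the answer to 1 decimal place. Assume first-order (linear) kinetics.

5.9 L/h

CL = Dose / AUC = 295 / 50.3 = 5.865 L/h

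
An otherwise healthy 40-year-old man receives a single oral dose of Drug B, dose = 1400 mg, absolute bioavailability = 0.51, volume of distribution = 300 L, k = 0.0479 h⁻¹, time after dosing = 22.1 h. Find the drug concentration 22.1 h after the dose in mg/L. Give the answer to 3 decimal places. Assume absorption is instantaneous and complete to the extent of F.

0.826 mg/L

Amount reaching circulation = F × Dose = 0.51 × 1400 = 714.0 mg
C₀ = F·Dose / Vd = 714.0 / 300 = 2.380 mg/L
C = C₀ · e^(−k·t) = 2.380 × e^(−0.04790 × 22.1)
  = 2.380 × 0.3469 = 0.8256 mg/L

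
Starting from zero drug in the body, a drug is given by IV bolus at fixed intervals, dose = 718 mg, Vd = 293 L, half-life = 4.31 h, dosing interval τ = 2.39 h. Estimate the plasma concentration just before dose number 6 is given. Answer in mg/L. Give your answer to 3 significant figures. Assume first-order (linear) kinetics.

4.46 mg/L

C₀ per dose = Dose / Vd = 718 / 293 = 2.451 mg/L
k = ln2 / t½ = 0.693147 / 4.31 = 0.1608 h⁻¹
Fraction remaining after one interval: r = e^(−kτ) = e^(−0.1608 × 2.39) = 0.6809
Before dose 6, 5 doses have been given (aged 1τ, 2τ, 3τ, 4τ, 5τ).
C_trough = C₀ × (r + r² + … + r^5) = C₀ × r(1−r^5)/(1−r)
        = 2.451 × 0.6809 × (1 − 0.1464) / (1 − 0.6809) = 4.464 mg/L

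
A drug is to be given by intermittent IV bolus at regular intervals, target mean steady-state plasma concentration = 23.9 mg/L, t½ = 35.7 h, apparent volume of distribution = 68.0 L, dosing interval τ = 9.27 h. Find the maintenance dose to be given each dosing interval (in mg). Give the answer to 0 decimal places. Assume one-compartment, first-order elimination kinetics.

293 mg

k = ln2 / t½ = 0.693147 / 35.7 = 0.01942 h⁻¹
CL = k × Vd = 0.01942 × 68.0 = 1.321 L/h
At steady state, Dose/τ = Css × CL.
Dose = Css × CL × τ = 23.9 × 1.321 × 9.27 = 292.7 mg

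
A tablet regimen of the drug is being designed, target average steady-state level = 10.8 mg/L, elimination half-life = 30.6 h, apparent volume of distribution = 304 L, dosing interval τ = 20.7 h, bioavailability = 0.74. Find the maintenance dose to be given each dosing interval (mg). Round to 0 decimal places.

k = ln2 / t½ = 0.693147 / 30.6 = 0.02265 h⁻¹
CL = k × Vd = 0.02265 × 304 = 6.886 L/h
At steady state, F × (Dose/τ) = Css × CL.
Dose = Css × CL × τ / F = 10.8 × 6.886 × 20.7 / 0.74 = 2080 mg

2080 mg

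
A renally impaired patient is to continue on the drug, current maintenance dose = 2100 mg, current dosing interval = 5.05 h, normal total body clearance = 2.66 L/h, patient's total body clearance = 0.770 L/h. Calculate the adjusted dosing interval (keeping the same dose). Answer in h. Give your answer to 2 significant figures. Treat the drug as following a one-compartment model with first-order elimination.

17 h

To keep the same average steady-state level, dosing rate must scale with clearance.
CL ratio = 0.770 / 2.66 = 0.2895
New interval (same dose) = 5.05 / 0.2895 = 17.44 h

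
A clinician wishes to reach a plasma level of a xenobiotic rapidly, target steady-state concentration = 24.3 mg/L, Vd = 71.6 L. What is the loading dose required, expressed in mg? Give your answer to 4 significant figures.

1740 mg

LD = Css × Vd = 24.3 × 71.6 = 1740 mg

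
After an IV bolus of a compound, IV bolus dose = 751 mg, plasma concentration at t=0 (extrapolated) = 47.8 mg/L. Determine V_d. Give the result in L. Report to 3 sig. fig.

15.7 L

Vd = Dose / C₀ = 751.0 / 47.8 = 15.71 L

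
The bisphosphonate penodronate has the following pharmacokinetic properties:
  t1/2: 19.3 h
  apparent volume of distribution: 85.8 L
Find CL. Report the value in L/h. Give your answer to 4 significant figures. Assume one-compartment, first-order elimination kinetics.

3.081 L/h

k = ln2 / t½ = 0.693147 / 19.3 = 0.03591 h⁻¹
CL = k × Vd = 0.03591 × 85.8 = 3.081 L/h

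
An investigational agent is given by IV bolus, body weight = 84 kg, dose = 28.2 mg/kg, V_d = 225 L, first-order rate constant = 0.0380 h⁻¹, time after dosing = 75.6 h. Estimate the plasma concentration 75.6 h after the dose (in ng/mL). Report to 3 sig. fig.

Total dose = 28.2 × 84 = 2369 mg
C₀ = Dose / Vd = 2369 / 225 = 10.53 mg/L
C = C₀ · e^(−k·t) = 10.53 × e^(−0.03800 × 75.6)
  = 10.53 × 0.05654 = 0.5954 mg/L
Convert: 0.5954 mg/L × 1000 = 595.4 ng/mL

595 ng/mL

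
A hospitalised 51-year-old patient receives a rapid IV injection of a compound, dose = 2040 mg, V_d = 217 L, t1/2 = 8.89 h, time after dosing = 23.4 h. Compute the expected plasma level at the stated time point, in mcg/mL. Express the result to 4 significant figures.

C₀ = Dose / Vd = 2040 / 217 = 9.401 mg/L
k = ln2 / t½ = 0.693147 / 8.89 = 0.07797 h⁻¹
C = C₀ · e^(−k·t) = 9.401 × e^(−0.07797 × 23.4)
  = 9.401 × 0.1613 = 1.516 mg/L
(1.516 mg/L = 1.516 mcg/mL)

1.516 mcg/mL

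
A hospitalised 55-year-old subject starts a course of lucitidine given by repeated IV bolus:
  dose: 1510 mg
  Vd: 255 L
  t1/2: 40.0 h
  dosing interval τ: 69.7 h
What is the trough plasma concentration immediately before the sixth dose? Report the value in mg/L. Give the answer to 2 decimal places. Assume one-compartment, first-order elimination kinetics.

2.52 mg/L

C₀ per dose = Dose / Vd = 1510 / 255 = 5.922 mg/L
k = ln2 / t½ = 0.693147 / 40.0 = 0.01733 h⁻¹
Fraction remaining after one interval: r = e^(−kτ) = e^(−0.01733 × 69.7) = 0.2988
Before dose 6, 5 doses have been given (aged 1τ, 2τ, 3τ, 4τ, 5τ).
C_trough = C₀ × (r + r² + … + r^5) = C₀ × r(1−r^5)/(1−r)
        = 5.922 × 0.2988 × (1 − 0.002382) / (1 − 0.2988) = 2.518 mg/L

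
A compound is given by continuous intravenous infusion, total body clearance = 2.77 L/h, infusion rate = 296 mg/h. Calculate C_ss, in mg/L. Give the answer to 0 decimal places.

At steady state Css = R₀ / CL = 296 / 2.770 = 106.9 mg/L

107 mg/L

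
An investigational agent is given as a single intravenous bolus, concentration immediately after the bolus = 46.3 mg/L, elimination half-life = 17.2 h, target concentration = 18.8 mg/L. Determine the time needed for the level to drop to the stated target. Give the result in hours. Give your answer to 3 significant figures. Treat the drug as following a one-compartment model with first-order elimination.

k = ln2 / t½ = 0.693147 / 17.2 = 0.04030 h⁻¹
t = ln(C₀ / C) / k = ln(46.30 / 18.8) / 0.04030
  = ln(2.463) / 0.04030 = 0.9014 / 0.04030 = 22.37 h

22.4 h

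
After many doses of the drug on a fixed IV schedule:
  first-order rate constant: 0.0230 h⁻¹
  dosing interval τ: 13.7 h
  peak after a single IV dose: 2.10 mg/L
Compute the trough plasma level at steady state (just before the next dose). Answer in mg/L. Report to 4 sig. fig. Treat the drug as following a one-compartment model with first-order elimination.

e^(−kτ) = e^(−0.02300 × 13.7) = 0.7297
Accumulation ratio R = 1 / (1 − e^(−kτ)) = 1 / (1 − 0.7297) = 3.700
Steady-state trough = C₀ × R × e^(−kτ) = 2.10 × 3.700 × 0.7297 = 5.670 mg/L

5.670 mg/L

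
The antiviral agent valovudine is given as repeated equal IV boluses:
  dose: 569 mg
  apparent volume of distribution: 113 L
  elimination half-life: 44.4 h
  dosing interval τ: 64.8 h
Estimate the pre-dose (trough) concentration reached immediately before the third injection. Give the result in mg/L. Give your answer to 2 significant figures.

2.5 mg/L

C₀ per dose = Dose / Vd = 569 / 113 = 5.035 mg/L
k = ln2 / t½ = 0.693147 / 44.4 = 0.01561 h⁻¹
Fraction remaining after one interval: r = e^(−kτ) = e^(−0.01561 × 64.8) = 0.3637
Before dose 3, 2 doses have been given (aged 1τ, 2τ).
C_trough = C₀ × (r + r²) = 5.035 × (0.3637 + 0.1323) = 2.497 mg/L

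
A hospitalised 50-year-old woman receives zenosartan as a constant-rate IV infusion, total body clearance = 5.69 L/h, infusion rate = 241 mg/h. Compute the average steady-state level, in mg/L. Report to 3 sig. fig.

42.4 mg/L

At steady state Css = R₀ / CL = 241 / 5.690 = 42.36 mg/L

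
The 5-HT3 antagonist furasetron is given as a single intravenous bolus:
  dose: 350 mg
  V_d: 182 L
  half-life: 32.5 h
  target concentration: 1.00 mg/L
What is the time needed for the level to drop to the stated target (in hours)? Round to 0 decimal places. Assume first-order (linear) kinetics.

C₀ = Dose / Vd = 350.0 / 182 = 1.923 mg/L
k = ln2 / t½ = 0.693147 / 32.5 = 0.02133 h⁻¹
t = ln(C₀ / C) / k = ln(1.923 / 1.00) / 0.02133
  = ln(1.923) / 0.02133 = 0.6539 / 0.02133 = 30.66 h

31 h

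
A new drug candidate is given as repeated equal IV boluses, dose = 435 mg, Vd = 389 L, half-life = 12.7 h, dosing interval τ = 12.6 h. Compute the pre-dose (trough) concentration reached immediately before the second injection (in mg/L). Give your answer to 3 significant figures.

0.562 mg/L

C₀ per dose = Dose / Vd = 435 / 389 = 1.118 mg/L
k = ln2 / t½ = 0.693147 / 12.7 = 0.05458 h⁻¹
Fraction remaining after one interval: r = e^(−kτ) = e^(−0.05458 × 12.6) = 0.5027
Before dose 2, 1 dose has been given (aged 1τ).
C_trough = C₀ × r = 1.118 × 0.5027 = 0.5620 mg/L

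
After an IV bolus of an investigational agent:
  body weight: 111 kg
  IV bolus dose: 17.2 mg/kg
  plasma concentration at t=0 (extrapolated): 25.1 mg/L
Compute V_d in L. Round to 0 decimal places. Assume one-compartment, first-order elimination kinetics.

Dose = 17.2 × 111 = 1909 mg
Vd = Dose / C₀ = 1909 / 25.1 = 76.06 L

76 L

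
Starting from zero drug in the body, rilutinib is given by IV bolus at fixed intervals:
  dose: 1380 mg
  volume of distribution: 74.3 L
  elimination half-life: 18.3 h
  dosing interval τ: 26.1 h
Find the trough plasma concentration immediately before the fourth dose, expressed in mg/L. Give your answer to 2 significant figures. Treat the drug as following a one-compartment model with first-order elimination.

C₀ per dose = Dose / Vd = 1380 / 74.3 = 18.57 mg/L
k = ln2 / t½ = 0.693147 / 18.3 = 0.03788 h⁻¹
Fraction remaining after one interval: r = e^(−kτ) = e^(−0.03788 × 26.1) = 0.3721
Before dose 4, 3 doses have been given (aged 1τ, 2τ, 3τ).
C_trough = C₀ × (r + r² + … + r^3) = C₀ × r(1−r^3)/(1−r)
        = 18.57 × 0.3721 × (1 − 0.05152) / (1 − 0.3721) = 10.44 mg/L

10 mg/L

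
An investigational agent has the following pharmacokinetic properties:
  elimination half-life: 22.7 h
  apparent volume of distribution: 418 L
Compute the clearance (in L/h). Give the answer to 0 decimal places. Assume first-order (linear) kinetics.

13 L/h

k = ln2 / t½ = 0.693147 / 22.7 = 0.03054 h⁻¹
CL = k × Vd = 0.03054 × 418 = 12.77 L/h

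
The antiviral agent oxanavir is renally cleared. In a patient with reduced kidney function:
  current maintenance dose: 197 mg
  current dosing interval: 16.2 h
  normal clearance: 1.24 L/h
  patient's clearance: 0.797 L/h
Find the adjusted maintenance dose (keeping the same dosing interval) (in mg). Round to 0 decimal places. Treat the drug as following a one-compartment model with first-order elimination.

To keep the same average steady-state level, dosing rate must scale with clearance.
CL ratio = 0.797 / 1.24 = 0.6427
New dose (same interval) = 197 × 0.6427 = 126.6 mg

127 mg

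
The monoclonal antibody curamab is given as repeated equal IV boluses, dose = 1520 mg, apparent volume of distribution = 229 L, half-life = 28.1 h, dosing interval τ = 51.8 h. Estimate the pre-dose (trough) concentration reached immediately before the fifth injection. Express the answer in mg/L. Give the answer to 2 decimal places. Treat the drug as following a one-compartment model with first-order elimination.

2.55 mg/L

C₀ per dose = Dose / Vd = 1520 / 229 = 6.638 mg/L
k = ln2 / t½ = 0.693147 / 28.1 = 0.02467 h⁻¹
Fraction remaining after one interval: r = e^(−kτ) = e^(−0.02467 × 51.8) = 0.2786
Before dose 5, 4 doses have been given (aged 1τ, 2τ, 3τ, 4τ).
C_trough = C₀ × (r + r² + … + r^4) = C₀ × r(1−r^4)/(1−r)
        = 6.638 × 0.2786 × (1 − 0.006025) / (1 − 0.2786) = 2.548 mg/L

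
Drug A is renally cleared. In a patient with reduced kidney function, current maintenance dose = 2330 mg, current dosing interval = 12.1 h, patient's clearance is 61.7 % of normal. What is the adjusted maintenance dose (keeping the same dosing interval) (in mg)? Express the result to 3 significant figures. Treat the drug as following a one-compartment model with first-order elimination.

To keep the same average steady-state level, dosing rate must scale with clearance.
CL ratio = 61.7 / 100 = 0.6170
New dose (same interval) = 2330 × 0.6170 = 1438 mg

1440 mg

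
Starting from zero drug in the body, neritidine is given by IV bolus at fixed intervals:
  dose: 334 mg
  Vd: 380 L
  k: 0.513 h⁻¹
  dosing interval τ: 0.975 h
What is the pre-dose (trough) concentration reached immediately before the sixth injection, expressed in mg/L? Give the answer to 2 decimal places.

C₀ per dose = Dose / Vd = 334 / 380 = 0.8789 mg/L
Fraction remaining after one interval: r = e^(−kτ) = e^(−0.5130 × 0.975) = 0.6064
Before dose 6, 5 doses have been given (aged 1τ, 2τ, 3τ, 4τ, 5τ).
C_trough = C₀ × (r + r² + … + r^5) = C₀ × r(1−r^5)/(1−r)
        = 0.8789 × 0.6064 × (1 − 0.08200) / (1 − 0.6064) = 1.243 mg/L

1.24 mg/L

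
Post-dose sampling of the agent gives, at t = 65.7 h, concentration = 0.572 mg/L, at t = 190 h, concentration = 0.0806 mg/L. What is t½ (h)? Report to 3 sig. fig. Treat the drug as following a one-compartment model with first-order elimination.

k = ln(C₁/C₂) / (t₂ − t₁) = ln(0.572/0.0806) / (190 − 65.7)
  = 1.960 / 124.3 = 0.01577 h⁻¹
t½ = ln2 / k = 0.693147 / 0.01577 = 43.95 h

44.0 h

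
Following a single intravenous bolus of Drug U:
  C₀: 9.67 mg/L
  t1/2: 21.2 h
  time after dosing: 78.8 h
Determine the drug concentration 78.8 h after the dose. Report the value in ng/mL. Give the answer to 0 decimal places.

735 ng/mL

k = ln2 / t½ = 0.693147 / 21.2 = 0.03270 h⁻¹
C = C₀ · e^(−k·t) = 9.670 × e^(−0.03270 × 78.8)
  = 9.670 × 0.07602 = 0.7351 mg/L
Convert: 0.7351 mg/L × 1000 = 735.1 ng/mL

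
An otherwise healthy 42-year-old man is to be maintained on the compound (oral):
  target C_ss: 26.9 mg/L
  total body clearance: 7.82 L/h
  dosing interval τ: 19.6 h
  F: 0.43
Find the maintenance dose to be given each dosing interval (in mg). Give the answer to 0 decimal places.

9588 mg

At steady state, F × (Dose/τ) = Css × CL.
Dose = Css × CL × τ / F = 26.9 × 7.820 × 19.6 / 0.43 = 9588 mg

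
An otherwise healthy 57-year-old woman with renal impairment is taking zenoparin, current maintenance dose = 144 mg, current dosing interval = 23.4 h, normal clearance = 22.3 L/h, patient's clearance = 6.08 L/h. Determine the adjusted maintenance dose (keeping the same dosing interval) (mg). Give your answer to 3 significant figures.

39.3 mg

To keep the same average steady-state level, dosing rate must scale with clearance.
CL ratio = 6.08 / 22.3 = 0.2726
New dose (same interval) = 144 × 0.2726 = 39.25 mg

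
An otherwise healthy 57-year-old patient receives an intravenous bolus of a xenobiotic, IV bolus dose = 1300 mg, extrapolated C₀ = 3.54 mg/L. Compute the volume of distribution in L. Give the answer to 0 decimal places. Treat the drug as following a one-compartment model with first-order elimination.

Vd = Dose / C₀ = 1300 / 3.54 = 367.2 L

367 L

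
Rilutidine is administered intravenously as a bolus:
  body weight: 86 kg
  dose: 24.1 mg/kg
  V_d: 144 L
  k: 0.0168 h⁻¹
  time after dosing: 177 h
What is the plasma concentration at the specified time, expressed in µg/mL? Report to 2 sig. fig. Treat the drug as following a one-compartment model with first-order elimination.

0.74 µg/mL

Total dose = 24.1 × 86 = 2073 mg
C₀ = Dose / Vd = 2073 / 144 = 14.40 mg/L
C = C₀ · e^(−k·t) = 14.40 × e^(−0.01680 × 177)
  = 14.40 × 0.05112 = 0.7361 mg/L
(0.7361 mg/L = 0.7361 µg/mL)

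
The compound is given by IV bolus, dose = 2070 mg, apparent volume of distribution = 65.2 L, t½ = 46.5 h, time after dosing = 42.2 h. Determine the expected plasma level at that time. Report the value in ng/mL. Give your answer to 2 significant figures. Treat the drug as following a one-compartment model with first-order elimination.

C₀ = Dose / Vd = 2070 / 65.2 = 31.75 mg/L
k = ln2 / t½ = 0.693147 / 46.5 = 0.01491 h⁻¹
C = C₀ · e^(−k·t) = 31.75 × e^(−0.01491 × 42.2)
  = 31.75 × 0.5330 = 16.92 mg/L
Convert: 16.92 mg/L × 1000 = 16920 ng/mL

17000 ng/mL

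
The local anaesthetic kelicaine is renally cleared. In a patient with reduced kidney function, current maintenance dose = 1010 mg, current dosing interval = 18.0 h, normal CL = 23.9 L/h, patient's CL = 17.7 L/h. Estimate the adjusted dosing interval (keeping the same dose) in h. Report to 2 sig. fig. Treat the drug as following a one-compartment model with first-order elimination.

To keep the same average steady-state level, dosing rate must scale with clearance.
CL ratio = 17.7 / 23.9 = 0.7406
New interval (same dose) = 18.0 / 0.7406 = 24.30 h

24 h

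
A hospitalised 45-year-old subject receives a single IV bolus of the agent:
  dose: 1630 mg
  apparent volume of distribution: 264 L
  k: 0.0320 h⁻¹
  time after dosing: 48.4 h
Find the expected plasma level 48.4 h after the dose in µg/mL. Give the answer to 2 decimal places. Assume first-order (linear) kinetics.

C₀ = Dose / Vd = 1630 / 264 = 6.174 mg/L
C = C₀ · e^(−k·t) = 6.174 × e^(−0.03200 × 48.4)
  = 6.174 × 0.2125 = 1.312 mg/L
(1.312 mg/L = 1.312 µg/mL)

1.31 µg/mL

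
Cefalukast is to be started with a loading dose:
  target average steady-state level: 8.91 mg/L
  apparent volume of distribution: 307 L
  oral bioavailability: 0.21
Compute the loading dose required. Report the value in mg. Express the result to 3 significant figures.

13000 mg

LD = Css × Vd / F = 8.91 × 307 / 0.21 = 13030 mg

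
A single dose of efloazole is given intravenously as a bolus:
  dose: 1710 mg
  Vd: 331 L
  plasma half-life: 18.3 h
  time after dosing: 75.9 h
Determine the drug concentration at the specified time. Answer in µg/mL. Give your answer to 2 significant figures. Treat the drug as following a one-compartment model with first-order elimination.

C₀ = Dose / Vd = 1710 / 331 = 5.166 mg/L
k = ln2 / t½ = 0.693147 / 18.3 = 0.03788 h⁻¹
C = C₀ · e^(−k·t) = 5.166 × e^(−0.03788 × 75.9)
  = 5.166 × 0.05641 = 0.2914 mg/L
(0.2914 mg/L = 0.2914 µg/mL)

0.29 µg/mL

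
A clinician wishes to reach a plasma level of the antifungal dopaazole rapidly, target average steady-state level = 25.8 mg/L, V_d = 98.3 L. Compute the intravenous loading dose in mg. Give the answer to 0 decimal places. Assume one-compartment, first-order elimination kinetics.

2536 mg

LD = Css × Vd = 25.8 × 98.3 = 2536 mg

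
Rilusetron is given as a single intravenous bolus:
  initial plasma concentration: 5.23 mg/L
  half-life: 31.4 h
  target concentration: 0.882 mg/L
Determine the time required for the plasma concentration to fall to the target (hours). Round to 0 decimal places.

81 h

k = ln2 / t½ = 0.693147 / 31.4 = 0.02207 h⁻¹
t = ln(C₀ / C) / k = ln(5.230 / 0.882) / 0.02207
  = ln(5.930) / 0.02207 = 1.780 / 0.02207 = 80.65 h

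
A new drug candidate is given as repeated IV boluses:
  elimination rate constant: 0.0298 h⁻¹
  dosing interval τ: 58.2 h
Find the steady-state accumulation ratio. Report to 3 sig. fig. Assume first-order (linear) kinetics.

e^(−kτ) = e^(−0.02980 × 58.2) = 0.1765
Accumulation ratio R = 1 / (1 − e^(−kτ)) = 1 / (1 − 0.1765) = 1.214

1.21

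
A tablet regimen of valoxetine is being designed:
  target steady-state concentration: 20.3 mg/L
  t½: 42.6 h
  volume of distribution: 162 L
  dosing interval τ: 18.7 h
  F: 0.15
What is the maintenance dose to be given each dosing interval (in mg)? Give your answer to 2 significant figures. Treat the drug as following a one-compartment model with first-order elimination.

k = ln2 / t½ = 0.693147 / 42.6 = 0.01627 h⁻¹
CL = k × Vd = 0.01627 × 162 = 2.636 L/h
At steady state, F × (Dose/τ) = Css × CL.
Dose = Css × CL × τ / F = 20.3 × 2.636 × 18.7 / 0.15 = 6671 mg

6700 mg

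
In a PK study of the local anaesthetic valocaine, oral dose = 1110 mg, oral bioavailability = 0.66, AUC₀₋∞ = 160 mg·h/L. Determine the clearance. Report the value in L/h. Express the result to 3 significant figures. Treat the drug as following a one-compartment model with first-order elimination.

4.58 L/h

CL = F·Dose / AUC = 0.66 × 1110 / 160 = 4.579 L/h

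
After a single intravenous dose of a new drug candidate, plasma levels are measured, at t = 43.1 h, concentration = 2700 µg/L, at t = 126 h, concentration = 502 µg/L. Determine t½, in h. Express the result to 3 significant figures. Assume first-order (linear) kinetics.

34.2 h

k = ln(C₁/C₂) / (t₂ − t₁) = ln(2700/502) / (126 − 43.1)
  = 1.682 / 82.90 = 0.02029 h⁻¹
t½ = ln2 / k = 0.693147 / 0.02029 = 34.16 h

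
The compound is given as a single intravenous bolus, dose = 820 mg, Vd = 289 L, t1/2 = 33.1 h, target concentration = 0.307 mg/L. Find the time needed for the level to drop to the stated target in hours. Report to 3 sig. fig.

C₀ = Dose / Vd = 820.0 / 289 = 2.837 mg/L
k = ln2 / t½ = 0.693147 / 33.1 = 0.02094 h⁻¹
t = ln(C₀ / C) / k = ln(2.837 / 0.307) / 0.02094
  = ln(9.241) / 0.02094 = 2.224 / 0.02094 = 106.2 h

106 h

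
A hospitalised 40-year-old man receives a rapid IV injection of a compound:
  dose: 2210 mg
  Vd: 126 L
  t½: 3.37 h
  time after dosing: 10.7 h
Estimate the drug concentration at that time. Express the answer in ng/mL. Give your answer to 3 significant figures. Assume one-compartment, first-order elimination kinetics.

1940 ng/mL

C₀ = Dose / Vd = 2210 / 126 = 17.54 mg/L
k = ln2 / t½ = 0.693147 / 3.37 = 0.2057 h⁻¹
C = C₀ · e^(−k·t) = 17.54 × e^(−0.2057 × 10.7)
  = 17.54 × 0.1107 = 1.942 mg/L
Convert: 1.942 mg/L × 1000 = 1942 ng/mL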